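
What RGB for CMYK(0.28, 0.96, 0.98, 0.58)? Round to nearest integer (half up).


R = 255 × (1-C) × (1-K) = 255 × 0.72 × 0.42 = 77.112 → 77
G = 255 × (1-M) × (1-K) = 255 × 0.04 × 0.42 = 4.284 → 4
B = 255 × (1-Y) × (1-K) = 255 × 0.02 × 0.42 = 2.142 → 2
= RGB(77, 4, 2)


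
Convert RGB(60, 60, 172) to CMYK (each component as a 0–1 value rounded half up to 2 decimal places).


R'=60/255≈0.2353, G'=60/255≈0.2353, B'=172/255≈0.6745
K = 1 - max(R',G',B') = 1 - 172/255 = 83/255 = 0.32549… → 0.33
(1-R'-K)/(1-K) simplifies to (max-R)/max with max = 172:
C = (172-60)/172 = 112/172 = 0.65116… → 0.65
M = (172-60)/172 = 112/172 = 0.65116… → 0.65
Y = (172-172)/172 = 0/172 = 0 → 0.00
= CMYK(0.65, 0.65, 0.00, 0.33)


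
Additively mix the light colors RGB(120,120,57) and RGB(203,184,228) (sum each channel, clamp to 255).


Additive: each channel = min(255, C₁+C₂)
R: 120+203 = 323 → 255
G: 120+184 = 304 → 255
B: 57+228 = 285 → 255
= RGB(255, 255, 255)


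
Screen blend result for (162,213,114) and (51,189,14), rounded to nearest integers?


Screen: C = 255 - (255-A)×(255-B)/255, rounded to nearest integer
R: 255 - (255-162)×(255-51)/255 = 255 - 18972/255 ≈ 255 - 74.400 = 180.600 → 181
G: 255 - (255-213)×(255-189)/255 = 255 - 2772/255 ≈ 255 - 10.871 = 244.129 → 244
B: 255 - (255-114)×(255-14)/255 = 255 - 33981/255 ≈ 255 - 133.259 = 121.741 → 122
= RGB(181, 244, 122)


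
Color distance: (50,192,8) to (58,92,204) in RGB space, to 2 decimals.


d = √[(R₁-R₂)² + (G₁-G₂)² + (B₁-B₂)²]
d = √[(50-58)² + (192-92)² + (8-204)²]
d = √[64 + 10000 + 38416]
d = √48480
d ≈ 220.18


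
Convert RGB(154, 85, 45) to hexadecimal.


R = 154 → 9A (hex)
G = 85 → 55 (hex)
B = 45 → 2D (hex)
Hex = #9A552D


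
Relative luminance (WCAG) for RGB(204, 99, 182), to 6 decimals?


Linearize each channel (sRGB transfer function): c = v/255; c_lin = c/12.92 if c ≤ 0.04045, else ((c+0.055)/1.055)^2.4
  R: 204/255 ≈ 0.800000 > 0.04045 → ((0.800000+0.055)/1.055)^2.4 ≈ 0.603827
  G: 99/255 ≈ 0.388235 > 0.04045 → ((0.388235+0.055)/1.055)^2.4 ≈ 0.124772
  B: 182/255 ≈ 0.713725 > 0.04045 → ((0.713725+0.055)/1.055)^2.4 ≈ 0.467784
R_lin = 0.603827, G_lin = 0.124772, B_lin = 0.467784
L = 0.2126×R + 0.7152×G + 0.0722×B
L = 0.2126×0.603827 + 0.7152×0.124772 + 0.0722×0.467784
L ≈ 0.251384


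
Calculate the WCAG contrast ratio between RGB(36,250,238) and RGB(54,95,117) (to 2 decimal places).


Linearize each sRGB channel c=v/255: c/12.92 if c ≤ 0.04045 else ((c+0.055)/1.055)^2.4
L = 0.2126×R_lin + 0.7152×G_lin + 0.0722×B_lin
Color 1 (36,250,238):
  R=36: 36/255≈0.1412 > 0.04045 → ((0.1412+0.055)/1.055)^2.4 ≈ 0.01764
  G=250: 250/255≈0.9804 > 0.04045 → ((0.9804+0.055)/1.055)^2.4 ≈ 0.95597
  B=238: 238/255≈0.9333 > 0.04045 → ((0.9333+0.055)/1.055)^2.4 ≈ 0.85499
  L1 = 0.2126×0.01764 + 0.7152×0.95597 + 0.0722×0.85499 ≈ 0.74919
Color 2 (54,95,117):
  R=54: 54/255≈0.2118 > 0.04045 → ((0.2118+0.055)/1.055)^2.4 ≈ 0.03689
  G=95: 95/255≈0.3725 > 0.04045 → ((0.3725+0.055)/1.055)^2.4 ≈ 0.11444
  B=117: 117/255≈0.4588 > 0.04045 → ((0.4588+0.055)/1.055)^2.4 ≈ 0.17789
  L2 = 0.2126×0.03689 + 0.7152×0.11444 + 0.0722×0.17789 ≈ 0.10253
Lighter = 0.74919, Darker = 0.10253
Ratio = (L_lighter + 0.05) / (L_darker + 0.05)
Ratio = (0.74919 + 0.05) / (0.10253 + 0.05) = 0.79919 / 0.15253 ≈ 5.2396
Ratio ≈ 5.24:1


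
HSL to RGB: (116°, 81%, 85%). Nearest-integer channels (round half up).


H=116°, S=0.81, L=0.85
C = (1-|2L-1|)×S = (1-|0.70|)×0.81 = 0.243
H' = H/60 = 116/60 ≈ 1.9333; X = C×(1-|H' mod 2 - 1|) = 0.0162
m = L - C/2 = 0.85 - 0.1215 = 0.7285
Sector ⌊H'⌋ = 1 → (R',G',B') = (0.0162, 0.243, 0.0)
RGB = ((R'+m)×255, (G'+m)×255, (B'+m)×255) = (189.8985, 247.7325, 185.7675)
Round half up → RGB(190, 248, 186)


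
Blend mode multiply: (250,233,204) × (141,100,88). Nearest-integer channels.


Multiply: C = A×B/255, rounded to nearest integer
R: 250×141/255 = 35250/255 ≈ 138.235 → 138
G: 233×100/255 = 23300/255 ≈ 91.373 → 91
B: 204×88/255 = 17952/255 ≈ 70.400 → 70
= RGB(138, 91, 70)


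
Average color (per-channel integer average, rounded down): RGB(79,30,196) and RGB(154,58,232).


Midpoint: each channel = ⌊(C₁+C₂)/2⌋
R: ⌊(79+154)/2⌋ = 116
G: ⌊(30+58)/2⌋ = 44
B: ⌊(196+232)/2⌋ = 214
= RGB(116, 44, 214)


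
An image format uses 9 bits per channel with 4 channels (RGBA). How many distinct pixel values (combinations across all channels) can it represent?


Total bits = 9 bits/channel × 4 channels = 36 bits
Distinct pixel values = 2^36
= 68,719,476,736 pixel values


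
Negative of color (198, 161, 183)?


Invert: (255-R, 255-G, 255-B)
R: 255-198 = 57
G: 255-161 = 94
B: 255-183 = 72
= RGB(57, 94, 72)


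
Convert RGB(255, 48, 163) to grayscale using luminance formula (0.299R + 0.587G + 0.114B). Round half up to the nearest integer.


Gray = 0.299×R + 0.587×G + 0.114×B
Gray = 0.299×255 + 0.587×48 + 0.114×163
Gray = 76.245 + 28.176 + 18.582
Gray = 123.003 → round half up → 123
Gray = 123


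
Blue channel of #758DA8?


Color: #758DA8
R = 75 = 117
G = 8D = 141
B = A8 = 168
Blue = 168


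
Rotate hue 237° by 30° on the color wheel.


New hue = (H + rotation) mod 360
New hue = (237 + 30) mod 360
= 267 mod 360
= 267°


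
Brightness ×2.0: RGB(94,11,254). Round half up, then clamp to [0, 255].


Multiply each channel by 2.0, round half up, clamp to [0, 255]
R: 94×2.0 = 188
G: 11×2.0 = 22
B: 254×2.0 = 508 → clamp → 255
= RGB(188, 22, 255)


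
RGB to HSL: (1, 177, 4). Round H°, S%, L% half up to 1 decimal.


Normalize: R'=1/255≈0.0039, G'=177/255≈0.6941, B'=4/255≈0.0157
Max=177/255, Min=1/255, Δ=Max-Min=176/255
L = (Max+Min)/2 = (177+1)/510 = 178/510 = 0.34901… → L = 34.9%
L ≤ 0.5 → S = Δ/(Max+Min) = 176/(177+1) = 176/178 = 0.98876… → S = 98.9%
(the 1/255 factors cancel in S and H, so raw channel differences can be used)
Max is G' → H = 60 × ((B-R)/Δ + 2) = 60 × ((4-1)/176 + 2)
  3/176 + 2 = 0.0170… + 2 = 2.0170…
  H = 60 × 2.0170… = 121.022…° → H = 121.0°
= HSL(121.0°, 98.9%, 34.9%)


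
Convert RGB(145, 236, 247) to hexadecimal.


R = 145 → 91 (hex)
G = 236 → EC (hex)
B = 247 → F7 (hex)
Hex = #91ECF7


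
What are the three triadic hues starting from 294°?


Triadic: equally spaced at 120° intervals
H1 = 294°
H2 = (294 + 120) mod 360 = 54°
H3 = (294 + 240) mod 360 = 174°
Triadic = 294°, 54°, 174°


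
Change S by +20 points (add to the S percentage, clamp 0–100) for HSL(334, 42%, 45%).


Original S = 42%
Adjustment = +20 percentage points
New S = 42 + (20) = 62
Clamp to [0, 100] → 62
= HSL(334°, 62%, 45%)


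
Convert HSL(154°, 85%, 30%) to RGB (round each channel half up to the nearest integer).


H=154°, S=0.85, L=0.30
C = (1-|2L-1|)×S = (1-|-0.40|)×0.85 = 0.51
H' = H/60 = 154/60 ≈ 2.5667; X = C×(1-|H' mod 2 - 1|) = 0.289
m = L - C/2 = 0.30 - 0.255 = 0.045
Sector ⌊H'⌋ = 2 → (R',G',B') = (0.0, 0.51, 0.289)
RGB = ((R'+m)×255, (G'+m)×255, (B'+m)×255) = (11.475, 141.525, 85.17)
Round half up → RGB(11, 142, 85)


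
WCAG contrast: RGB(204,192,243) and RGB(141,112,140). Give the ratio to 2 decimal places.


Linearize each sRGB channel c=v/255: c/12.92 if c ≤ 0.04045 else ((c+0.055)/1.055)^2.4
L = 0.2126×R_lin + 0.7152×G_lin + 0.0722×B_lin
Color 1 (204,192,243):
  R=204: 204/255≈0.8000 > 0.04045 → ((0.8000+0.055)/1.055)^2.4 ≈ 0.60383
  G=192: 192/255≈0.7529 > 0.04045 → ((0.7529+0.055)/1.055)^2.4 ≈ 0.52712
  B=243: 243/255≈0.9529 > 0.04045 → ((0.9529+0.055)/1.055)^2.4 ≈ 0.89627
  L1 = 0.2126×0.60383 + 0.7152×0.52712 + 0.0722×0.89627 ≈ 0.57008
Color 2 (141,112,140):
  R=141: 141/255≈0.5529 > 0.04045 → ((0.5529+0.055)/1.055)^2.4 ≈ 0.26636
  G=112: 112/255≈0.4392 > 0.04045 → ((0.4392+0.055)/1.055)^2.4 ≈ 0.16203
  B=140: 140/255≈0.5490 > 0.04045 → ((0.5490+0.055)/1.055)^2.4 ≈ 0.26225
  L2 = 0.2126×0.26636 + 0.7152×0.16203 + 0.0722×0.26225 ≈ 0.19145
Lighter = 0.57008, Darker = 0.19145
Ratio = (L_lighter + 0.05) / (L_darker + 0.05)
Ratio = (0.57008 + 0.05) / (0.19145 + 0.05) = 0.62008 / 0.24145 ≈ 2.5682
Ratio ≈ 2.57:1


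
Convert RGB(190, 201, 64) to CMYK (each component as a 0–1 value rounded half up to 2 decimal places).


R'=190/255≈0.7451, G'=201/255≈0.7882, B'=64/255≈0.2510
K = 1 - max(R',G',B') = 1 - 201/255 = 54/255 = 0.21176… → 0.21
(1-R'-K)/(1-K) simplifies to (max-R)/max with max = 201:
C = (201-190)/201 = 11/201 = 0.05472… → 0.05
M = (201-201)/201 = 0/201 = 0 → 0.00
Y = (201-64)/201 = 137/201 = 0.68159… → 0.68
= CMYK(0.05, 0.00, 0.68, 0.21)


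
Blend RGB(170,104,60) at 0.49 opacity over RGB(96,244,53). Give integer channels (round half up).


C = α×F + (1-α)×B, with 1-α = 0.51
R: 0.49×170 + 0.51×96 = 83.30 + 48.96 = 132.26 → 132
G: 0.49×104 + 0.51×244 = 50.96 + 124.44 = 175.40 → 175
B: 0.49×60 + 0.51×53 = 29.40 + 27.03 = 56.43 → 56
= RGB(132, 175, 56)


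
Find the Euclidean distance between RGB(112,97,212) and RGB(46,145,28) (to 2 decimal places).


d = √[(R₁-R₂)² + (G₁-G₂)² + (B₁-B₂)²]
d = √[(112-46)² + (97-145)² + (212-28)²]
d = √[4356 + 2304 + 33856]
d = √40516
d ≈ 201.29


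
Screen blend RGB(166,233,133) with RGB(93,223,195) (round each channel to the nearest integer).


Screen: C = 255 - (255-A)×(255-B)/255, rounded to nearest integer
R: 255 - (255-166)×(255-93)/255 = 255 - 14418/255 ≈ 255 - 56.541 = 198.459 → 198
G: 255 - (255-233)×(255-223)/255 = 255 - 704/255 ≈ 255 - 2.761 = 252.239 → 252
B: 255 - (255-133)×(255-195)/255 = 255 - 7320/255 ≈ 255 - 28.706 = 226.294 → 226
= RGB(198, 252, 226)


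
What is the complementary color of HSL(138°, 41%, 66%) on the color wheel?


Complement = opposite side of color wheel = hue + 180°
H' = (138 + 180) mod 360 = 318°
S and L unchanged.
= HSL(318°, 41%, 66%)


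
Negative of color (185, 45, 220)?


Invert: (255-R, 255-G, 255-B)
R: 255-185 = 70
G: 255-45 = 210
B: 255-220 = 35
= RGB(70, 210, 35)


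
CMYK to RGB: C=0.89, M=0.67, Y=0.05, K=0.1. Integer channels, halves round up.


R = 255 × (1-C) × (1-K) = 255 × 0.11 × 0.90 = 25.245 → 25
G = 255 × (1-M) × (1-K) = 255 × 0.33 × 0.90 = 75.735 → 76
B = 255 × (1-Y) × (1-K) = 255 × 0.95 × 0.90 = 218.025 → 218
= RGB(25, 76, 218)


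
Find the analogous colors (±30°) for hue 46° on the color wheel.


Base hue: 46°
Left analog: (46 - 30) mod 360 = 16°
Right analog: (46 + 30) mod 360 = 76°
Analogous hues = 16° and 76°


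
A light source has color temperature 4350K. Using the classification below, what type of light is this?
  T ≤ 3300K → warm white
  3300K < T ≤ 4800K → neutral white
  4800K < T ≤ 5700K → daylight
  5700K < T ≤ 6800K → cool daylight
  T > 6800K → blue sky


Temperature: 4350K
3300K < 4350K ≤ 4800K → neutral white
Classification: neutral white


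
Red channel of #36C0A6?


Color: #36C0A6
R = 36 = 54
G = C0 = 192
B = A6 = 166
Red = 54


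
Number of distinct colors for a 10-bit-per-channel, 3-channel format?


Total bits = 10 bits/channel × 3 channels = 30 bits
Distinct colors = 2^30
= 1,073,741,824 colors


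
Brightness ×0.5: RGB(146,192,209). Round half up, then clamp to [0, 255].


Multiply each channel by 0.5, round half up, clamp to [0, 255]
R: 146×0.5 = 73
G: 192×0.5 = 96
B: 209×0.5 = 104.5 → round → 105
= RGB(73, 96, 105)


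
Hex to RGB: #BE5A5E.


BE → 190 (R)
5A → 90 (G)
5E → 94 (B)
= RGB(190, 90, 94)


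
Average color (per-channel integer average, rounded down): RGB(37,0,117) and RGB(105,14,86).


Midpoint: each channel = ⌊(C₁+C₂)/2⌋
R: ⌊(37+105)/2⌋ = 71
G: ⌊(0+14)/2⌋ = 7
B: ⌊(117+86)/2⌋ = 101
= RGB(71, 7, 101)


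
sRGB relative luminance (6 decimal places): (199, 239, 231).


Linearize each channel (sRGB transfer function): c = v/255; c_lin = c/12.92 if c ≤ 0.04045, else ((c+0.055)/1.055)^2.4
  R: 199/255 ≈ 0.780392 > 0.04045 → ((0.780392+0.055)/1.055)^2.4 ≈ 0.571125
  G: 239/255 ≈ 0.937255 > 0.04045 → ((0.937255+0.055)/1.055)^2.4 ≈ 0.863157
  B: 231/255 ≈ 0.905882 > 0.04045 → ((0.905882+0.055)/1.055)^2.4 ≈ 0.799103
R_lin = 0.571125, G_lin = 0.863157, B_lin = 0.799103
L = 0.2126×R + 0.7152×G + 0.0722×B
L = 0.2126×0.571125 + 0.7152×0.863157 + 0.0722×0.799103
L ≈ 0.796446


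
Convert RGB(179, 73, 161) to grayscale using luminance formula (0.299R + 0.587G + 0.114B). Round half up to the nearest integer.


Gray = 0.299×R + 0.587×G + 0.114×B
Gray = 0.299×179 + 0.587×73 + 0.114×161
Gray = 53.521 + 42.851 + 18.354
Gray = 114.726 → round half up → 115
Gray = 115


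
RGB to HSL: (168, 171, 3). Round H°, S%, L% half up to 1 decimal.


Normalize: R'=168/255≈0.6588, G'=171/255≈0.6706, B'=3/255≈0.0118
Max=171/255, Min=3/255, Δ=Max-Min=168/255
L = (Max+Min)/2 = (171+3)/510 = 174/510 = 0.34117… → L = 34.1%
L ≤ 0.5 → S = Δ/(Max+Min) = 168/(171+3) = 168/174 = 0.96551… → S = 96.6%
(the 1/255 factors cancel in S and H, so raw channel differences can be used)
Max is G' → H = 60 × ((B-R)/Δ + 2) = 60 × ((3-168)/168 + 2)
  -165/168 + 2 = -0.9821… + 2 = 1.0178…
  H = 60 × 1.0178… = 61.071…° → H = 61.1°
= HSL(61.1°, 96.6%, 34.1%)


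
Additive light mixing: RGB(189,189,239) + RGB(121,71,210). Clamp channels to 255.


Additive: each channel = min(255, C₁+C₂)
R: 189+121 = 310 → 255
G: 189+71 = 260 → 255
B: 239+210 = 449 → 255
= RGB(255, 255, 255)


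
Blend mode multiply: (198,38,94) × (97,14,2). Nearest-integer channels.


Multiply: C = A×B/255, rounded to nearest integer
R: 198×97/255 = 19206/255 ≈ 75.318 → 75
G: 38×14/255 = 532/255 ≈ 2.086 → 2
B: 94×2/255 = 188/255 ≈ 0.737 → 1
= RGB(75, 2, 1)


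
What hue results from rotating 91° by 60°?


New hue = (H + rotation) mod 360
New hue = (91 + 60) mod 360
= 151 mod 360
= 151°


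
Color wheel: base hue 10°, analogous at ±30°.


Base hue: 10°
Left analog: (10 - 30) mod 360 = 340°
Right analog: (10 + 30) mod 360 = 40°
Analogous hues = 340° and 40°


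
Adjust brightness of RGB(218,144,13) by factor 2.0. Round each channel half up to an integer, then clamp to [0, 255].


Multiply each channel by 2.0, round half up, clamp to [0, 255]
R: 218×2.0 = 436 → clamp → 255
G: 144×2.0 = 288 → clamp → 255
B: 13×2.0 = 26
= RGB(255, 255, 26)


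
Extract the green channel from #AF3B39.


Color: #AF3B39
R = AF = 175
G = 3B = 59
B = 39 = 57
Green = 59


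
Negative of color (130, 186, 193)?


Invert: (255-R, 255-G, 255-B)
R: 255-130 = 125
G: 255-186 = 69
B: 255-193 = 62
= RGB(125, 69, 62)


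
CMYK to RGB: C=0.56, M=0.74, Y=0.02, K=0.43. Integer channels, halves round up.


R = 255 × (1-C) × (1-K) = 255 × 0.44 × 0.57 = 63.954 → 64
G = 255 × (1-M) × (1-K) = 255 × 0.26 × 0.57 = 37.791 → 38
B = 255 × (1-Y) × (1-K) = 255 × 0.98 × 0.57 = 142.443 → 142
= RGB(64, 38, 142)


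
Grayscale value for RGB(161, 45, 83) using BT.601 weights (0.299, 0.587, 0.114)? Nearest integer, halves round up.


Gray = 0.299×R + 0.587×G + 0.114×B
Gray = 0.299×161 + 0.587×45 + 0.114×83
Gray = 48.139 + 26.415 + 9.462
Gray = 84.016 → round half up → 84
Gray = 84


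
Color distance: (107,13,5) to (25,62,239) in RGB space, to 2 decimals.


d = √[(R₁-R₂)² + (G₁-G₂)² + (B₁-B₂)²]
d = √[(107-25)² + (13-62)² + (5-239)²]
d = √[6724 + 2401 + 54756]
d = √63881
d ≈ 252.75


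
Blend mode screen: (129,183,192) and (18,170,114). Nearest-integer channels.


Screen: C = 255 - (255-A)×(255-B)/255, rounded to nearest integer
R: 255 - (255-129)×(255-18)/255 = 255 - 29862/255 ≈ 255 - 117.106 = 137.894 → 138
G: 255 - (255-183)×(255-170)/255 = 255 - 6120/255 ≈ 255 - 24.000 = 231.000 → 231
B: 255 - (255-192)×(255-114)/255 = 255 - 8883/255 ≈ 255 - 34.835 = 220.165 → 220
= RGB(138, 231, 220)


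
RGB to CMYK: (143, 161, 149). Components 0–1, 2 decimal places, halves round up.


R'=143/255≈0.5608, G'=161/255≈0.6314, B'=149/255≈0.5843
K = 1 - max(R',G',B') = 1 - 161/255 = 94/255 = 0.36862… → 0.37
(1-R'-K)/(1-K) simplifies to (max-R)/max with max = 161:
C = (161-143)/161 = 18/161 = 0.11180… → 0.11
M = (161-161)/161 = 0/161 = 0 → 0.00
Y = (161-149)/161 = 12/161 = 0.07453… → 0.07
= CMYK(0.11, 0.00, 0.07, 0.37)


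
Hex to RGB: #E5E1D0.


E5 → 229 (R)
E1 → 225 (G)
D0 → 208 (B)
= RGB(229, 225, 208)


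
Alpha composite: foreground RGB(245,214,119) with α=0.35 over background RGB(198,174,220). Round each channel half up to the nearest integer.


C = α×F + (1-α)×B, with 1-α = 0.65
R: 0.35×245 + 0.65×198 = 85.75 + 128.70 = 214.45 → 214
G: 0.35×214 + 0.65×174 = 74.90 + 113.10 = 188.00 → 188
B: 0.35×119 + 0.65×220 = 41.65 + 143.00 = 184.65 → 185
= RGB(214, 188, 185)


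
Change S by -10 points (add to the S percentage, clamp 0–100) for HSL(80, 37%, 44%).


Original S = 37%
Adjustment = -10 percentage points
New S = 37 + (-10) = 27
Clamp to [0, 100] → 27
= HSL(80°, 27%, 44%)


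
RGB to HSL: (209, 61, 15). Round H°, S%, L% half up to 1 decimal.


Normalize: R'=209/255≈0.8196, G'=61/255≈0.2392, B'=15/255≈0.0588
Max=209/255, Min=15/255, Δ=Max-Min=194/255
L = (Max+Min)/2 = (209+15)/510 = 224/510 = 0.43921… → L = 43.9%
L ≤ 0.5 → S = Δ/(Max+Min) = 194/(209+15) = 194/224 = 0.86607… → S = 86.6%
(the 1/255 factors cancel in S and H, so raw channel differences can be used)
Max is R' → H = 60 × (((G-B)/Δ) mod 6) = 60 × (((61-15)/194) mod 6)
  46/194 = 0.2371…
  H = 60 × 0.2371… = 14.226…° → H = 14.2°
= HSL(14.2°, 86.6%, 43.9%)


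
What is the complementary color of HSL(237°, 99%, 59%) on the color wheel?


Complement = opposite side of color wheel = hue + 180°
H' = (237 + 180) mod 360 = 57°
S and L unchanged.
= HSL(57°, 99%, 59%)


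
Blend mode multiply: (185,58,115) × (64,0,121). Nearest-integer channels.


Multiply: C = A×B/255, rounded to nearest integer
R: 185×64/255 = 11840/255 ≈ 46.431 → 46
G: 58×0/255 = 0/255 ≈ 0.000 → 0
B: 115×121/255 = 13915/255 ≈ 54.569 → 55
= RGB(46, 0, 55)


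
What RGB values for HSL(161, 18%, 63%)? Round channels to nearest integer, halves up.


H=161°, S=0.18, L=0.63
C = (1-|2L-1|)×S = (1-|0.26|)×0.18 = 0.1332
H' = H/60 = 161/60 ≈ 2.6833; X = C×(1-|H' mod 2 - 1|) = 0.09102
m = L - C/2 = 0.63 - 0.0666 = 0.5634
Sector ⌊H'⌋ = 2 → (R',G',B') = (0.0, 0.1332, 0.09102)
RGB = ((R'+m)×255, (G'+m)×255, (B'+m)×255) = (143.667, 177.633, 166.8771)
Round half up → RGB(144, 178, 167)


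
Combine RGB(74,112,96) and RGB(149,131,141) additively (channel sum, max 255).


Additive: each channel = min(255, C₁+C₂)
R: 74+149 = 223 → 223
G: 112+131 = 243 → 243
B: 96+141 = 237 → 237
= RGB(223, 243, 237)


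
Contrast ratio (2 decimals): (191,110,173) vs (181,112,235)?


Linearize each sRGB channel c=v/255: c/12.92 if c ≤ 0.04045 else ((c+0.055)/1.055)^2.4
L = 0.2126×R_lin + 0.7152×G_lin + 0.0722×B_lin
Color 1 (191,110,173):
  R=191: 191/255≈0.7490 > 0.04045 → ((0.7490+0.055)/1.055)^2.4 ≈ 0.52100
  G=110: 110/255≈0.4314 > 0.04045 → ((0.4314+0.055)/1.055)^2.4 ≈ 0.15593
  B=173: 173/255≈0.6784 > 0.04045 → ((0.6784+0.055)/1.055)^2.4 ≈ 0.41789
  L1 = 0.2126×0.52100 + 0.7152×0.15593 + 0.0722×0.41789 ≈ 0.25245
Color 2 (181,112,235):
  R=181: 181/255≈0.7098 > 0.04045 → ((0.7098+0.055)/1.055)^2.4 ≈ 0.46208
  G=112: 112/255≈0.4392 > 0.04045 → ((0.4392+0.055)/1.055)^2.4 ≈ 0.16203
  B=235: 235/255≈0.9216 > 0.04045 → ((0.9216+0.055)/1.055)^2.4 ≈ 0.83077
  L2 = 0.2126×0.46208 + 0.7152×0.16203 + 0.0722×0.83077 ≈ 0.27410
Lighter = 0.27410, Darker = 0.25245
Ratio = (L_lighter + 0.05) / (L_darker + 0.05)
Ratio = (0.27410 + 0.05) / (0.25245 + 0.05) = 0.32410 / 0.30245 ≈ 1.0716
Ratio ≈ 1.07:1


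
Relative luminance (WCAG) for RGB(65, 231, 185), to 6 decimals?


Linearize each channel (sRGB transfer function): c = v/255; c_lin = c/12.92 if c ≤ 0.04045, else ((c+0.055)/1.055)^2.4
  R: 65/255 ≈ 0.254902 > 0.04045 → ((0.254902+0.055)/1.055)^2.4 ≈ 0.052861
  G: 231/255 ≈ 0.905882 > 0.04045 → ((0.905882+0.055)/1.055)^2.4 ≈ 0.799103
  B: 185/255 ≈ 0.725490 > 0.04045 → ((0.725490+0.055)/1.055)^2.4 ≈ 0.485150
R_lin = 0.052861, G_lin = 0.799103, B_lin = 0.485150
L = 0.2126×R + 0.7152×G + 0.0722×B
L = 0.2126×0.052861 + 0.7152×0.799103 + 0.0722×0.485150
L ≈ 0.617784


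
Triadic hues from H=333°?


Triadic: equally spaced at 120° intervals
H1 = 333°
H2 = (333 + 120) mod 360 = 93°
H3 = (333 + 240) mod 360 = 213°
Triadic = 333°, 93°, 213°


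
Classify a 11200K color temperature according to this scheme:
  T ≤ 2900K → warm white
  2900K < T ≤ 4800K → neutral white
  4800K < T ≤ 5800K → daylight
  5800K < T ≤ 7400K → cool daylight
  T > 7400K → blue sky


Temperature: 11200K
11200K > 7400K → blue sky
Classification: blue sky


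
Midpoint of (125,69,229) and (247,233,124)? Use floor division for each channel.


Midpoint: each channel = ⌊(C₁+C₂)/2⌋
R: ⌊(125+247)/2⌋ = 186
G: ⌊(69+233)/2⌋ = 151
B: ⌊(229+124)/2⌋ = 176
= RGB(186, 151, 176)


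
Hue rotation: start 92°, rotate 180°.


New hue = (H + rotation) mod 360
New hue = (92 + 180) mod 360
= 272 mod 360
= 272°


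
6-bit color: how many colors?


Colors = 2^bits = 2^6
= 64 colors


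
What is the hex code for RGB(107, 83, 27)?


R = 107 → 6B (hex)
G = 83 → 53 (hex)
B = 27 → 1B (hex)
Hex = #6B531B


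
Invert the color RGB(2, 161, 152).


Invert: (255-R, 255-G, 255-B)
R: 255-2 = 253
G: 255-161 = 94
B: 255-152 = 103
= RGB(253, 94, 103)


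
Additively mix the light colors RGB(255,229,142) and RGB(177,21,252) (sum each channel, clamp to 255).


Additive: each channel = min(255, C₁+C₂)
R: 255+177 = 432 → 255
G: 229+21 = 250 → 250
B: 142+252 = 394 → 255
= RGB(255, 250, 255)


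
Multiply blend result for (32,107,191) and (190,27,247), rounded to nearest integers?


Multiply: C = A×B/255, rounded to nearest integer
R: 32×190/255 = 6080/255 ≈ 23.843 → 24
G: 107×27/255 = 2889/255 ≈ 11.329 → 11
B: 191×247/255 = 47177/255 ≈ 185.008 → 185
= RGB(24, 11, 185)


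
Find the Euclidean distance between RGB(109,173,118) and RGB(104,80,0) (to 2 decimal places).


d = √[(R₁-R₂)² + (G₁-G₂)² + (B₁-B₂)²]
d = √[(109-104)² + (173-80)² + (118-0)²]
d = √[25 + 8649 + 13924]
d = √22598
d ≈ 150.33


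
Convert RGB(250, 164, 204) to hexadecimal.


R = 250 → FA (hex)
G = 164 → A4 (hex)
B = 204 → CC (hex)
Hex = #FAA4CC


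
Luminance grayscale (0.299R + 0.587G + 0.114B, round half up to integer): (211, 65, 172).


Gray = 0.299×R + 0.587×G + 0.114×B
Gray = 0.299×211 + 0.587×65 + 0.114×172
Gray = 63.089 + 38.155 + 19.608
Gray = 120.852 → round half up → 121
Gray = 121


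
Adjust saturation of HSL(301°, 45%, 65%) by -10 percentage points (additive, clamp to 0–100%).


Original S = 45%
Adjustment = -10 percentage points
New S = 45 + (-10) = 35
Clamp to [0, 100] → 35
= HSL(301°, 35%, 65%)


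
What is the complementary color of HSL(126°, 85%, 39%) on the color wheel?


Complement = opposite side of color wheel = hue + 180°
H' = (126 + 180) mod 360 = 306°
S and L unchanged.
= HSL(306°, 85%, 39%)


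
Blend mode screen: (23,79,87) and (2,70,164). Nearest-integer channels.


Screen: C = 255 - (255-A)×(255-B)/255, rounded to nearest integer
R: 255 - (255-23)×(255-2)/255 = 255 - 58696/255 ≈ 255 - 230.180 = 24.820 → 25
G: 255 - (255-79)×(255-70)/255 = 255 - 32560/255 ≈ 255 - 127.686 = 127.314 → 127
B: 255 - (255-87)×(255-164)/255 = 255 - 15288/255 ≈ 255 - 59.953 = 195.047 → 195
= RGB(25, 127, 195)


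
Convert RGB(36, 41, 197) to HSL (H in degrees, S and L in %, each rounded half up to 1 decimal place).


Normalize: R'=36/255≈0.1412, G'=41/255≈0.1608, B'=197/255≈0.7725
Max=197/255, Min=36/255, Δ=Max-Min=161/255
L = (Max+Min)/2 = (197+36)/510 = 233/510 = 0.45686… → L = 45.7%
L ≤ 0.5 → S = Δ/(Max+Min) = 161/(197+36) = 161/233 = 0.69098… → S = 69.1%
(the 1/255 factors cancel in S and H, so raw channel differences can be used)
Max is B' → H = 60 × ((R-G)/Δ + 4) = 60 × ((36-41)/161 + 4)
  -5/161 + 4 = -0.0310… + 4 = 3.9689…
  H = 60 × 3.9689… = 238.136…° → H = 238.1°
= HSL(238.1°, 69.1%, 45.7%)


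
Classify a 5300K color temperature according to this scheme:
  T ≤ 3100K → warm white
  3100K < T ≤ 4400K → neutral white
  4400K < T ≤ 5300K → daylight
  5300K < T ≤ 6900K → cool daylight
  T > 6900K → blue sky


Temperature: 5300K
4400K < 5300K ≤ 5300K → daylight
Classification: daylight


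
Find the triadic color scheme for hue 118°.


Triadic: equally spaced at 120° intervals
H1 = 118°
H2 = (118 + 120) mod 360 = 238°
H3 = (118 + 240) mod 360 = 358°
Triadic = 118°, 238°, 358°


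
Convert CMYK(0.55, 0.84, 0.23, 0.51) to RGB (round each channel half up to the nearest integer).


R = 255 × (1-C) × (1-K) = 255 × 0.45 × 0.49 = 56.2275 → 56
G = 255 × (1-M) × (1-K) = 255 × 0.16 × 0.49 = 19.992 → 20
B = 255 × (1-Y) × (1-K) = 255 × 0.77 × 0.49 = 96.2115 → 96
= RGB(56, 20, 96)


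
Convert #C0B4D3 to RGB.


C0 → 192 (R)
B4 → 180 (G)
D3 → 211 (B)
= RGB(192, 180, 211)


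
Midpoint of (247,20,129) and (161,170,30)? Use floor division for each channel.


Midpoint: each channel = ⌊(C₁+C₂)/2⌋
R: ⌊(247+161)/2⌋ = 204
G: ⌊(20+170)/2⌋ = 95
B: ⌊(129+30)/2⌋ = 79
= RGB(204, 95, 79)


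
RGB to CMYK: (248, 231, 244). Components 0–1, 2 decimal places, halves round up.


R'=248/255≈0.9725, G'=231/255≈0.9059, B'=244/255≈0.9569
K = 1 - max(R',G',B') = 1 - 248/255 = 7/255 = 0.02745… → 0.03
(1-R'-K)/(1-K) simplifies to (max-R)/max with max = 248:
C = (248-248)/248 = 0/248 = 0 → 0.00
M = (248-231)/248 = 17/248 = 0.06854… → 0.07
Y = (248-244)/248 = 4/248 = 0.01612… → 0.02
= CMYK(0.00, 0.07, 0.02, 0.03)


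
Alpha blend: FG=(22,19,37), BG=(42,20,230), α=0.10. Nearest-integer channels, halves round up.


C = α×F + (1-α)×B, with 1-α = 0.90
R: 0.10×22 + 0.90×42 = 2.20 + 37.80 = 40.00 → 40
G: 0.10×19 + 0.90×20 = 1.90 + 18.00 = 19.90 → 20
B: 0.10×37 + 0.90×230 = 3.70 + 207.00 = 210.70 → 211
= RGB(40, 20, 211)


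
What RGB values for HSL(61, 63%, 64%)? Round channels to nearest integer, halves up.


H=61°, S=0.63, L=0.64
C = (1-|2L-1|)×S = (1-|0.28|)×0.63 = 0.4536
H' = H/60 = 61/60 ≈ 1.0167; X = C×(1-|H' mod 2 - 1|) = 0.44604
m = L - C/2 = 0.64 - 0.2268 = 0.4132
Sector ⌊H'⌋ = 1 → (R',G',B') = (0.44604, 0.4536, 0.0)
RGB = ((R'+m)×255, (G'+m)×255, (B'+m)×255) = (219.1062, 221.034, 105.366)
Round half up → RGB(219, 221, 105)


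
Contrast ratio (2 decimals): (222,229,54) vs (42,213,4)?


Linearize each sRGB channel c=v/255: c/12.92 if c ≤ 0.04045 else ((c+0.055)/1.055)^2.4
L = 0.2126×R_lin + 0.7152×G_lin + 0.0722×B_lin
Color 1 (222,229,54):
  R=222: 222/255≈0.8706 > 0.04045 → ((0.8706+0.055)/1.055)^2.4 ≈ 0.73046
  G=229: 229/255≈0.8980 > 0.04045 → ((0.8980+0.055)/1.055)^2.4 ≈ 0.78354
  B=54: 54/255≈0.2118 > 0.04045 → ((0.2118+0.055)/1.055)^2.4 ≈ 0.03689
  L1 = 0.2126×0.73046 + 0.7152×0.78354 + 0.0722×0.03689 ≈ 0.71835
Color 2 (42,213,4):
  R=42: 42/255≈0.1647 > 0.04045 → ((0.1647+0.055)/1.055)^2.4 ≈ 0.02315
  G=213: 213/255≈0.8353 > 0.04045 → ((0.8353+0.055)/1.055)^2.4 ≈ 0.66539
  B=4: 4/255≈0.0157 ≤ 0.04045 → 0.0157/12.92 ≈ 0.00121
  L2 = 0.2126×0.02315 + 0.7152×0.66539 + 0.0722×0.00121 ≈ 0.48090
Lighter = 0.71835, Darker = 0.48090
Ratio = (L_lighter + 0.05) / (L_darker + 0.05)
Ratio = (0.71835 + 0.05) / (0.48090 + 0.05) = 0.76835 / 0.53090 ≈ 1.4473
Ratio ≈ 1.45:1


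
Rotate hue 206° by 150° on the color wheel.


New hue = (H + rotation) mod 360
New hue = (206 + 150) mod 360
= 356 mod 360
= 356°


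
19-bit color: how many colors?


Colors = 2^bits = 2^19
= 524,288 colors


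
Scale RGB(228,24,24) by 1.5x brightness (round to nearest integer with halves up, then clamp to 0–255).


Multiply each channel by 1.5, round half up, clamp to [0, 255]
R: 228×1.5 = 342 → clamp → 255
G: 24×1.5 = 36
B: 24×1.5 = 36
= RGB(255, 36, 36)


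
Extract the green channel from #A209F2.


Color: #A209F2
R = A2 = 162
G = 09 = 9
B = F2 = 242
Green = 9


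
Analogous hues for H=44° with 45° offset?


Base hue: 44°
Left analog: (44 - 45) mod 360 = 359°
Right analog: (44 + 45) mod 360 = 89°
Analogous hues = 359° and 89°


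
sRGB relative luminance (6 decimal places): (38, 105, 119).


Linearize each channel (sRGB transfer function): c = v/255; c_lin = c/12.92 if c ≤ 0.04045, else ((c+0.055)/1.055)^2.4
  R: 38/255 ≈ 0.149020 > 0.04045 → ((0.149020+0.055)/1.055)^2.4 ≈ 0.019382
  G: 105/255 ≈ 0.411765 > 0.04045 → ((0.411765+0.055)/1.055)^2.4 ≈ 0.141263
  B: 119/255 ≈ 0.466667 > 0.04045 → ((0.466667+0.055)/1.055)^2.4 ≈ 0.184475
R_lin = 0.019382, G_lin = 0.141263, B_lin = 0.184475
L = 0.2126×R + 0.7152×G + 0.0722×B
L = 0.2126×0.019382 + 0.7152×0.141263 + 0.0722×0.184475
L ≈ 0.118471


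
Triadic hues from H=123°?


Triadic: equally spaced at 120° intervals
H1 = 123°
H2 = (123 + 120) mod 360 = 243°
H3 = (123 + 240) mod 360 = 3°
Triadic = 123°, 243°, 3°


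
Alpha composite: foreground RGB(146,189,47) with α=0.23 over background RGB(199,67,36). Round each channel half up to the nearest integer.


C = α×F + (1-α)×B, with 1-α = 0.77
R: 0.23×146 + 0.77×199 = 33.58 + 153.23 = 186.81 → 187
G: 0.23×189 + 0.77×67 = 43.47 + 51.59 = 95.06 → 95
B: 0.23×47 + 0.77×36 = 10.81 + 27.72 = 38.53 → 39
= RGB(187, 95, 39)


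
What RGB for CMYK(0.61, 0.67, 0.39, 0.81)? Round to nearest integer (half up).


R = 255 × (1-C) × (1-K) = 255 × 0.39 × 0.19 = 18.8955 → 19
G = 255 × (1-M) × (1-K) = 255 × 0.33 × 0.19 = 15.9885 → 16
B = 255 × (1-Y) × (1-K) = 255 × 0.61 × 0.19 = 29.5545 → 30
= RGB(19, 16, 30)


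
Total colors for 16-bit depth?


Colors = 2^bits = 2^16
= 65,536 colors


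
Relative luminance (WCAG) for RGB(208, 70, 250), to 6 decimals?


Linearize each channel (sRGB transfer function): c = v/255; c_lin = c/12.92 if c ≤ 0.04045, else ((c+0.055)/1.055)^2.4
  R: 208/255 ≈ 0.815686 > 0.04045 → ((0.815686+0.055)/1.055)^2.4 ≈ 0.630757
  G: 70/255 ≈ 0.274510 > 0.04045 → ((0.274510+0.055)/1.055)^2.4 ≈ 0.061246
  B: 250/255 ≈ 0.980392 > 0.04045 → ((0.980392+0.055)/1.055)^2.4 ≈ 0.955973
R_lin = 0.630757, G_lin = 0.061246, B_lin = 0.955973
L = 0.2126×R + 0.7152×G + 0.0722×B
L = 0.2126×0.630757 + 0.7152×0.061246 + 0.0722×0.955973
L ≈ 0.246923


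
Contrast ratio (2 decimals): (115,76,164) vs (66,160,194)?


Linearize each sRGB channel c=v/255: c/12.92 if c ≤ 0.04045 else ((c+0.055)/1.055)^2.4
L = 0.2126×R_lin + 0.7152×G_lin + 0.0722×B_lin
Color 1 (115,76,164):
  R=115: 115/255≈0.4510 > 0.04045 → ((0.4510+0.055)/1.055)^2.4 ≈ 0.17144
  G=76: 76/255≈0.2980 > 0.04045 → ((0.2980+0.055)/1.055)^2.4 ≈ 0.07227
  B=164: 164/255≈0.6431 > 0.04045 → ((0.6431+0.055)/1.055)^2.4 ≈ 0.37124
  L1 = 0.2126×0.17144 + 0.7152×0.07227 + 0.0722×0.37124 ≈ 0.11494
Color 2 (66,160,194):
  R=66: 66/255≈0.2588 > 0.04045 → ((0.2588+0.055)/1.055)^2.4 ≈ 0.05448
  G=160: 160/255≈0.6275 > 0.04045 → ((0.6275+0.055)/1.055)^2.4 ≈ 0.35153
  B=194: 194/255≈0.7608 > 0.04045 → ((0.7608+0.055)/1.055)^2.4 ≈ 0.53948
  L2 = 0.2126×0.05448 + 0.7152×0.35153 + 0.0722×0.53948 ≈ 0.30195
Lighter = 0.30195, Darker = 0.11494
Ratio = (L_lighter + 0.05) / (L_darker + 0.05)
Ratio = (0.30195 + 0.05) / (0.11494 + 0.05) = 0.35195 / 0.16494 ≈ 2.1338
Ratio ≈ 2.13:1


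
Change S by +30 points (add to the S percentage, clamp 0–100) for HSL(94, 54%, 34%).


Original S = 54%
Adjustment = +30 percentage points
New S = 54 + (30) = 84
Clamp to [0, 100] → 84
= HSL(94°, 84%, 34%)


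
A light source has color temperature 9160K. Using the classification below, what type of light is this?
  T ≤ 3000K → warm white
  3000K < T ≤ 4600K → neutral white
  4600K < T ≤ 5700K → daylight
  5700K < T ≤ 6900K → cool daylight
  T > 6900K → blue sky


Temperature: 9160K
9160K > 6900K → blue sky
Classification: blue sky


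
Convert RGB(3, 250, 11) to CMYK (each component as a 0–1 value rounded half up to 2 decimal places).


R'=3/255≈0.0118, G'=250/255≈0.9804, B'=11/255≈0.0431
K = 1 - max(R',G',B') = 1 - 250/255 = 5/255 = 0.01960… → 0.02
(1-R'-K)/(1-K) simplifies to (max-R)/max with max = 250:
C = (250-3)/250 = 247/250 = 0.988 → 0.99
M = (250-250)/250 = 0/250 = 0 → 0.00
Y = (250-11)/250 = 239/250 = 0.956 → 0.96
= CMYK(0.99, 0.00, 0.96, 0.02)


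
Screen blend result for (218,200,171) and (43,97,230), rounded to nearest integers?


Screen: C = 255 - (255-A)×(255-B)/255, rounded to nearest integer
R: 255 - (255-218)×(255-43)/255 = 255 - 7844/255 ≈ 255 - 30.761 = 224.239 → 224
G: 255 - (255-200)×(255-97)/255 = 255 - 8690/255 ≈ 255 - 34.078 = 220.922 → 221
B: 255 - (255-171)×(255-230)/255 = 255 - 2100/255 ≈ 255 - 8.235 = 246.765 → 247
= RGB(224, 221, 247)


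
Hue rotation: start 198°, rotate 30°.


New hue = (H + rotation) mod 360
New hue = (198 + 30) mod 360
= 228 mod 360
= 228°


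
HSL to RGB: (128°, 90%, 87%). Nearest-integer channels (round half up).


H=128°, S=0.90, L=0.87
C = (1-|2L-1|)×S = (1-|0.74|)×0.90 = 0.234
H' = H/60 = 128/60 ≈ 2.1333; X = C×(1-|H' mod 2 - 1|) = 0.0312
m = L - C/2 = 0.87 - 0.117 = 0.753
Sector ⌊H'⌋ = 2 → (R',G',B') = (0.0, 0.234, 0.0312)
RGB = ((R'+m)×255, (G'+m)×255, (B'+m)×255) = (192.015, 251.685, 199.971)
Round half up → RGB(192, 252, 200)


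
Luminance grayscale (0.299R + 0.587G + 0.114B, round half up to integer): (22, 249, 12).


Gray = 0.299×R + 0.587×G + 0.114×B
Gray = 0.299×22 + 0.587×249 + 0.114×12
Gray = 6.578 + 146.163 + 1.368
Gray = 154.109 → round half up → 154
Gray = 154


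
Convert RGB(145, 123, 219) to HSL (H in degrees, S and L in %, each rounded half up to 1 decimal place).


Normalize: R'=145/255≈0.5686, G'=123/255≈0.4824, B'=219/255≈0.8588
Max=219/255, Min=123/255, Δ=Max-Min=96/255
L = (Max+Min)/2 = (219+123)/510 = 342/510 = 0.67058… → L = 67.1%
L > 0.5 → S = Δ/(2-Max-Min) = 96/(510-219-123) = 96/168 = 0.57142… → S = 57.1%
(the 1/255 factors cancel in S and H, so raw channel differences can be used)
Max is B' → H = 60 × ((R-G)/Δ + 4) = 60 × ((145-123)/96 + 4)
  22/96 + 4 = 0.2291… + 4 = 4.2291…
  H = 60 × 4.2291… = 253.75° → H = 253.8°
= HSL(253.8°, 57.1%, 67.1%)


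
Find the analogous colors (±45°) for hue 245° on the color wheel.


Base hue: 245°
Left analog: (245 - 45) mod 360 = 200°
Right analog: (245 + 45) mod 360 = 290°
Analogous hues = 200° and 290°


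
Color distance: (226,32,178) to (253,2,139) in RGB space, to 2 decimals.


d = √[(R₁-R₂)² + (G₁-G₂)² + (B₁-B₂)²]
d = √[(226-253)² + (32-2)² + (178-139)²]
d = √[729 + 900 + 1521]
d = √3150
d ≈ 56.12


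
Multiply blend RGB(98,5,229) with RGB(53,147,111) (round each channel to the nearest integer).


Multiply: C = A×B/255, rounded to nearest integer
R: 98×53/255 = 5194/255 ≈ 20.369 → 20
G: 5×147/255 = 735/255 ≈ 2.882 → 3
B: 229×111/255 = 25419/255 ≈ 99.682 → 100
= RGB(20, 3, 100)


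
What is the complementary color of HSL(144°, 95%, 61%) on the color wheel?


Complement = opposite side of color wheel = hue + 180°
H' = (144 + 180) mod 360 = 324°
S and L unchanged.
= HSL(324°, 95%, 61%)


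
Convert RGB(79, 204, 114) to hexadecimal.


R = 79 → 4F (hex)
G = 204 → CC (hex)
B = 114 → 72 (hex)
Hex = #4FCC72


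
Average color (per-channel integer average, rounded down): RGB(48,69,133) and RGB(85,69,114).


Midpoint: each channel = ⌊(C₁+C₂)/2⌋
R: ⌊(48+85)/2⌋ = 66
G: ⌊(69+69)/2⌋ = 69
B: ⌊(133+114)/2⌋ = 123
= RGB(66, 69, 123)


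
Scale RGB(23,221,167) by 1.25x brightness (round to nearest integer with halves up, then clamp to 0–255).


Multiply each channel by 1.25, round half up, clamp to [0, 255]
R: 23×1.25 = 28.75 → round → 29
G: 221×1.25 = 276.25 → round → 276 → clamp → 255
B: 167×1.25 = 208.75 → round → 209
= RGB(29, 255, 209)


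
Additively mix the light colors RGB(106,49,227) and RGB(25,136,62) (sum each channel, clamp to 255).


Additive: each channel = min(255, C₁+C₂)
R: 106+25 = 131 → 131
G: 49+136 = 185 → 185
B: 227+62 = 289 → 255
= RGB(131, 185, 255)


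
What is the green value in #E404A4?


Color: #E404A4
R = E4 = 228
G = 04 = 4
B = A4 = 164
Green = 4


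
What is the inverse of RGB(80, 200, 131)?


Invert: (255-R, 255-G, 255-B)
R: 255-80 = 175
G: 255-200 = 55
B: 255-131 = 124
= RGB(175, 55, 124)


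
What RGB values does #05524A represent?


05 → 5 (R)
52 → 82 (G)
4A → 74 (B)
= RGB(5, 82, 74)


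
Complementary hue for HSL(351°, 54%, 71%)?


Complement = opposite side of color wheel = hue + 180°
H' = (351 + 180) mod 360 = 171°
S and L unchanged.
= HSL(171°, 54%, 71%)


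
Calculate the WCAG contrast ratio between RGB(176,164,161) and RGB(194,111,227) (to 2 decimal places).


Linearize each sRGB channel c=v/255: c/12.92 if c ≤ 0.04045 else ((c+0.055)/1.055)^2.4
L = 0.2126×R_lin + 0.7152×G_lin + 0.0722×B_lin
Color 1 (176,164,161):
  R=176: 176/255≈0.6902 > 0.04045 → ((0.6902+0.055)/1.055)^2.4 ≈ 0.43415
  G=164: 164/255≈0.6431 > 0.04045 → ((0.6431+0.055)/1.055)^2.4 ≈ 0.37124
  B=161: 161/255≈0.6314 > 0.04045 → ((0.6314+0.055)/1.055)^2.4 ≈ 0.35640
  L1 = 0.2126×0.43415 + 0.7152×0.37124 + 0.0722×0.35640 ≈ 0.38354
Color 2 (194,111,227):
  R=194: 194/255≈0.7608 > 0.04045 → ((0.7608+0.055)/1.055)^2.4 ≈ 0.53948
  G=111: 111/255≈0.4353 > 0.04045 → ((0.4353+0.055)/1.055)^2.4 ≈ 0.15896
  B=227: 227/255≈0.8902 > 0.04045 → ((0.8902+0.055)/1.055)^2.4 ≈ 0.76815
  L2 = 0.2126×0.53948 + 0.7152×0.15896 + 0.0722×0.76815 ≈ 0.28384
Lighter = 0.38354, Darker = 0.28384
Ratio = (L_lighter + 0.05) / (L_darker + 0.05)
Ratio = (0.38354 + 0.05) / (0.28384 + 0.05) = 0.43354 / 0.33384 ≈ 1.2986
Ratio ≈ 1.30:1


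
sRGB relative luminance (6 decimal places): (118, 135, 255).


Linearize each channel (sRGB transfer function): c = v/255; c_lin = c/12.92 if c ≤ 0.04045, else ((c+0.055)/1.055)^2.4
  R: 118/255 ≈ 0.462745 > 0.04045 → ((0.462745+0.055)/1.055)^2.4 ≈ 0.181164
  G: 135/255 ≈ 0.529412 > 0.04045 → ((0.529412+0.055)/1.055)^2.4 ≈ 0.242281
  B: 255/255 ≈ 1.000000 > 0.04045 → ((1.000000+0.055)/1.055)^2.4 ≈ 1.000000
R_lin = 0.181164, G_lin = 0.242281, B_lin = 1.000000
L = 0.2126×R + 0.7152×G + 0.0722×B
L = 0.2126×0.181164 + 0.7152×0.242281 + 0.0722×1.000000
L ≈ 0.283995


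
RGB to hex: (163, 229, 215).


R = 163 → A3 (hex)
G = 229 → E5 (hex)
B = 215 → D7 (hex)
Hex = #A3E5D7


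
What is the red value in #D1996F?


Color: #D1996F
R = D1 = 209
G = 99 = 153
B = 6F = 111
Red = 209


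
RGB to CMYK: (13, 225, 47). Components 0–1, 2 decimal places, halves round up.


R'=13/255≈0.0510, G'=225/255≈0.8824, B'=47/255≈0.1843
K = 1 - max(R',G',B') = 1 - 225/255 = 30/255 = 0.11764… → 0.12
(1-R'-K)/(1-K) simplifies to (max-R)/max with max = 225:
C = (225-13)/225 = 212/225 = 0.94222… → 0.94
M = (225-225)/225 = 0/225 = 0 → 0.00
Y = (225-47)/225 = 178/225 = 0.79111… → 0.79
= CMYK(0.94, 0.00, 0.79, 0.12)
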